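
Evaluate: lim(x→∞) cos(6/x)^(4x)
This is an exponential indeterminate form.

For exponential indeterminate forms, take the natural log:
  Let L = lim(x→∞) cos(6/x)^(4x)
  Then ln(L) = lim(x→∞) [exponent × ln(base)]
  Evaluate using L'Hôpital or standard limits, then exponentiate.
  L = 1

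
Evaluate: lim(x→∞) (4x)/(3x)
This is an ∞/∞ indeterminate form.

Apply L'Hôpital's rule: differentiate numerator and denominator separately.
  f(x) = 4·x   ⇒   f'(x) = 4
  g(x) = 3·x   ⇒   g'(x) = 3
  lim(x→∞) f'(x)/g'(x) = lim(x→∞) (4)/(3)
  = 4/3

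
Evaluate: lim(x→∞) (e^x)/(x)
This is an ∞/∞ indeterminate form.

Apply L'Hôpital's rule: differentiate numerator and denominator separately.
  f(x) = e^(x)   ⇒   f'(x) = e^(x)
  g(x) = x   ⇒   g'(x) = 1
  lim(x→∞) f'(x)/g'(x) = lim(x→∞) (e^(x))/(1)
  = ∞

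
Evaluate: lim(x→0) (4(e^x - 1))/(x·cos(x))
This is a 0/0 indeterminate form.

Apply L'Hôpital's rule: differentiate numerator and denominator separately.
  f(x) = 4·e^(x) - 4   ⇒   f'(x) = 4·e^(x)
  g(x) = x·cos(x)   ⇒   g'(x) = -x·sin(x) + cos(x)
  lim(x→0) f'(x)/g'(x) = lim(x→0) (4·e^(x))/(-x·sin(x) + cos(x))
  = 4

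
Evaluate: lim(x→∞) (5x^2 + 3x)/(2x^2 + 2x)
This is an ∞/∞ indeterminate form.

Apply L'Hôpital's rule: differentiate numerator and denominator separately.
  f(x) = 5·x^2 + 3·x   ⇒   f'(x) = 10·x + 3
  g(x) = 2·x^2 + 2·x   ⇒   g'(x) = 4·x + 2
  lim(x→∞) f'(x)/g'(x) = lim(x→∞) (10·x + 3)/(4·x + 2)
  = 5/2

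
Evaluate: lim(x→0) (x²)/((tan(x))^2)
This is a 0/0 indeterminate form.

Apply L'Hôpital's rule: differentiate numerator and denominator separately.
  f(x) = x^2   ⇒   f'(x) = 2·x
  g(x) = tan(x)^2   ⇒   g'(x) = (2·tan(x)^2 + 2)·tan(x)
  lim(x→0) f'(x)/g'(x) = lim(x→0) (2·x)/((2·tan(x)^2 + 2)·tan(x))
  = 1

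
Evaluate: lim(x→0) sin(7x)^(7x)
This is an exponential indeterminate form.

For exponential indeterminate forms, take the natural log:
  Let L = lim(x→0) sin(7x)^(7x)
  Then ln(L) = lim(x→0) [exponent × ln(base)]
  Evaluate using L'Hôpital or standard limits, then exponentiate.
  L = 1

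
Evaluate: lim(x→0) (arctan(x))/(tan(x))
This is a 0/0 indeterminate form.

Apply L'Hôpital's rule: differentiate numerator and denominator separately.
  f(x) = atan(x)   ⇒   f'(x) = 1/(x^2 + 1)
  g(x) = tan(x)   ⇒   g'(x) = tan(x)^2 + 1
  lim(x→0) f'(x)/g'(x) = lim(x→0) (1/(x^2 + 1))/(tan(x)^2 + 1)
  = 1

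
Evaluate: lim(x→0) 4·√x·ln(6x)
This is a 0·∞ indeterminate form.

Rewrite 0·∞ as a quotient (0/0 or ∞/∞ form), then apply L'Hôpital's rule:
  lim(x→0) 4·√x·ln(6x) = 0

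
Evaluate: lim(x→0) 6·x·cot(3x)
This is a 0·∞ indeterminate form.

Rewrite 0·∞ as a quotient (0/0 or ∞/∞ form), then apply L'Hôpital's rule:
  lim(x→0) 6·x·cot(3x) = 2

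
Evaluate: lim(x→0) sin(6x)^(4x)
This is an exponential indeterminate form.

For exponential indeterminate forms, take the natural log:
  Let L = lim(x→0) sin(6x)^(4x)
  Then ln(L) = lim(x→0) [exponent × ln(base)]
  Evaluate using L'Hôpital or standard limits, then exponentiate.
  L = 1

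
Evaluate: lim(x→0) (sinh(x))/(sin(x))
This is a 0/0 indeterminate form.

Apply L'Hôpital's rule: differentiate numerator and denominator separately.
  f(x) = sinh(x)   ⇒   f'(x) = cosh(x)
  g(x) = sin(x)   ⇒   g'(x) = cos(x)
  lim(x→0) f'(x)/g'(x) = lim(x→0) (cosh(x))/(cos(x))
  = 1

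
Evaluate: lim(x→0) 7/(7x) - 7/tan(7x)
This is an ∞-∞ indeterminate form.

Combine fractions or rationalize to convert ∞-∞ to 0/0 form:
  lim(x→0) 7/(7x) - 7/tan(7x) = 0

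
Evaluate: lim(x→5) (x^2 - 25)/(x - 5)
This is a standard limit.

Factor or rationalize the expression:
  lim(x→5) (x^2 - 25)/(x - 5) = 10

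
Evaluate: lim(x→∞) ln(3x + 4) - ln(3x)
This is an ∞-∞ indeterminate form.

Combine fractions or rationalize to convert ∞-∞ to 0/0 form:
  lim(x→∞) ln(3x + 4) - ln(3x) = 0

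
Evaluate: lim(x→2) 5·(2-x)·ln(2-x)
This is a 0·∞ indeterminate form.

Rewrite 0·∞ as a quotient (0/0 or ∞/∞ form), then apply L'Hôpital's rule:
  lim(x→2) 5·(2-x)·ln(2-x) = 0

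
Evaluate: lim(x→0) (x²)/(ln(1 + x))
This is a 0/0 indeterminate form.

Apply L'Hôpital's rule: differentiate numerator and denominator separately.
  f(x) = x^2   ⇒   f'(x) = 2·x
  g(x) = ln(x + 1)   ⇒   g'(x) = 1/(x + 1)
  lim(x→0) f'(x)/g'(x) = lim(x→0) (2·x)/(1/(x + 1))
  = 0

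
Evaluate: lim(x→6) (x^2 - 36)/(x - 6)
This is a standard limit.

Factor or rationalize the expression:
  lim(x→6) (x^2 - 36)/(x - 6) = 12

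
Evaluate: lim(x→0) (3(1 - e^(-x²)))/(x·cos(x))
This is a 0/0 indeterminate form.

Apply L'Hôpital's rule: differentiate numerator and denominator separately.
  f(x) = 3 - 3·e^(-x^2)   ⇒   f'(x) = 6·x·e^(-x^2)
  g(x) = x·cos(x)   ⇒   g'(x) = -x·sin(x) + cos(x)
  lim(x→0) f'(x)/g'(x) = lim(x→0) (6·x·e^(-x^2))/(-x·sin(x) + cos(x))
  = 0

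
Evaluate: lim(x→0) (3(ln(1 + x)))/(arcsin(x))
This is a 0/0 indeterminate form.

Apply L'Hôpital's rule: differentiate numerator and denominator separately.
  f(x) = 3·ln(x + 1)   ⇒   f'(x) = 3/(x + 1)
  g(x) = asin(x)   ⇒   g'(x) = 1/sqrt(1 - x^2)
  lim(x→0) f'(x)/g'(x) = lim(x→0) (3/(x + 1))/(1/sqrt(1 - x^2))
  = 3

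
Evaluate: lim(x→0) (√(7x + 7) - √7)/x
This is a standard limit.

Factor or rationalize the expression:
  lim(x→0) (√(7x + 7) - √7)/x = sqrt(7)/2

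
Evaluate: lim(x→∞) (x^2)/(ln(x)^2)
This is an ∞/∞ indeterminate form.

Apply L'Hôpital's rule: differentiate numerator and denominator separately.
  f(x) = x^2   ⇒   f'(x) = 2·x
  g(x) = ln(x)^2   ⇒   g'(x) = 2·ln(x)/x
  lim(x→∞) f'(x)/g'(x) = lim(x→∞) (2·x)/(2·ln(x)/x)
  = ∞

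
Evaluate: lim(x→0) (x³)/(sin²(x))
This is a 0/0 indeterminate form.

Apply L'Hôpital's rule: differentiate numerator and denominator separately.
  f(x) = x^3   ⇒   f'(x) = 3·x^2
  g(x) = sin(x)^2   ⇒   g'(x) = 2·sin(x)·cos(x)
  lim(x→0) f'(x)/g'(x) = lim(x→0) (3·x^2)/(2·sin(x)·cos(x))
  = 0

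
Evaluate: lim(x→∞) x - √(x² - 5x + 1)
This is an ∞-∞ indeterminate form.

Combine fractions or rationalize to convert ∞-∞ to 0/0 form:
  lim(x→∞) x - √(x² - 5x + 1) = 5/2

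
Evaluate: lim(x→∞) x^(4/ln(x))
This is an exponential indeterminate form.

For exponential indeterminate forms, take the natural log:
  Let L = lim(x→∞) x^(4/ln(x))
  Then ln(L) = lim(x→∞) [exponent × ln(base)]
  Evaluate using L'Hôpital or standard limits, then exponentiate.
  L = e^(4)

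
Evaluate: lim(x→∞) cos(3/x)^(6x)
This is an exponential indeterminate form.

For exponential indeterminate forms, take the natural log:
  Let L = lim(x→∞) cos(3/x)^(6x)
  Then ln(L) = lim(x→∞) [exponent × ln(base)]
  Evaluate using L'Hôpital or standard limits, then exponentiate.
  L = 1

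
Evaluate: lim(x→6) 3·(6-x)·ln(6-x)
This is a 0·∞ indeterminate form.

Rewrite 0·∞ as a quotient (0/0 or ∞/∞ form), then apply L'Hôpital's rule:
  lim(x→6) 3·(6-x)·ln(6-x) = 0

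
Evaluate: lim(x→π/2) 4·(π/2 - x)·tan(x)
This is a 0·∞ indeterminate form.

Rewrite 0·∞ as a quotient (0/0 or ∞/∞ form), then apply L'Hôpital's rule:
  lim(x→π/2) 4·(π/2 - x)·tan(x) = 4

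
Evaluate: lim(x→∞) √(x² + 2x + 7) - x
This is an ∞-∞ indeterminate form.

Combine fractions or rationalize to convert ∞-∞ to 0/0 form:
  lim(x→∞) √(x² + 2x + 7) - x = 1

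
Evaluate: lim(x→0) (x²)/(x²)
This is a 0/0 indeterminate form.

Apply L'Hôpital's rule: differentiate numerator and denominator separately.
  f(x) = x^2   ⇒   f'(x) = 2·x
  g(x) = x^2   ⇒   g'(x) = 2·x
  lim(x→0) f'(x)/g'(x) = lim(x→0) (2·x)/(2·x)
  = 1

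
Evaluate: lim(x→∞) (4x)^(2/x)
This is an exponential indeterminate form.

For exponential indeterminate forms, take the natural log:
  Let L = lim(x→∞) (4x)^(2/x)
  Then ln(L) = lim(x→∞) [exponent × ln(base)]
  Evaluate using L'Hôpital or standard limits, then exponentiate.
  L = 1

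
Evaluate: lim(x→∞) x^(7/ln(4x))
This is an exponential indeterminate form.

For exponential indeterminate forms, take the natural log:
  Let L = lim(x→∞) x^(7/ln(4x))
  Then ln(L) = lim(x→∞) [exponent × ln(base)]
  Evaluate using L'Hôpital or standard limits, then exponentiate.
  L = e^(7)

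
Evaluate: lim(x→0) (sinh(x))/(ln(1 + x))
This is a 0/0 indeterminate form.

Apply L'Hôpital's rule: differentiate numerator and denominator separately.
  f(x) = sinh(x)   ⇒   f'(x) = cosh(x)
  g(x) = ln(x + 1)   ⇒   g'(x) = 1/(x + 1)
  lim(x→0) f'(x)/g'(x) = lim(x→0) (cosh(x))/(1/(x + 1))
  = 1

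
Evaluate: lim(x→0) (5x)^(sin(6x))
This is an exponential indeterminate form.

For exponential indeterminate forms, take the natural log:
  Let L = lim(x→0) (5x)^(sin(6x))
  Then ln(L) = lim(x→0) [exponent × ln(base)]
  Evaluate using L'Hôpital or standard limits, then exponentiate.
  L = 1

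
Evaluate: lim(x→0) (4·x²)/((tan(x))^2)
This is a 0/0 indeterminate form.

Apply L'Hôpital's rule: differentiate numerator and denominator separately.
  f(x) = 4·x^2   ⇒   f'(x) = 8·x
  g(x) = tan(x)^2   ⇒   g'(x) = (2·tan(x)^2 + 2)·tan(x)
  lim(x→0) f'(x)/g'(x) = lim(x→0) (8·x)/((2·tan(x)^2 + 2)·tan(x))
  = 4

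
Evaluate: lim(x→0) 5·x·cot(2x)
This is a 0·∞ indeterminate form.

Rewrite 0·∞ as a quotient (0/0 or ∞/∞ form), then apply L'Hôpital's rule:
  lim(x→0) 5·x·cot(2x) = 5/2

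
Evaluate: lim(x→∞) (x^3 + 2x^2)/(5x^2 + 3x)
This is an ∞/∞ indeterminate form.

Apply L'Hôpital's rule: differentiate numerator and denominator separately.
  f(x) = x^3 + 2·x^2   ⇒   f'(x) = 3·x^2 + 4·x
  g(x) = 5·x^2 + 3·x   ⇒   g'(x) = 10·x + 3
  lim(x→∞) f'(x)/g'(x) = lim(x→∞) (3·x^2 + 4·x)/(10·x + 3)
  = ∞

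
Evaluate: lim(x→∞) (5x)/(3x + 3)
This is an ∞/∞ indeterminate form.

Apply L'Hôpital's rule: differentiate numerator and denominator separately.
  f(x) = 5·x   ⇒   f'(x) = 5
  g(x) = 3·x + 3   ⇒   g'(x) = 3
  lim(x→∞) f'(x)/g'(x) = lim(x→∞) (5)/(3)
  = 5/3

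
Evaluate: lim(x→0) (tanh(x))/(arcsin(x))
This is a 0/0 indeterminate form.

Apply L'Hôpital's rule: differentiate numerator and denominator separately.
  f(x) = tanh(x)   ⇒   f'(x) = 1 - tanh(x)^2
  g(x) = asin(x)   ⇒   g'(x) = 1/sqrt(1 - x^2)
  lim(x→0) f'(x)/g'(x) = lim(x→0) (1 - tanh(x)^2)/(1/sqrt(1 - x^2))
  = 1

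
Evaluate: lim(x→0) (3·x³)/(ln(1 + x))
This is a 0/0 indeterminate form.

Apply L'Hôpital's rule: differentiate numerator and denominator separately.
  f(x) = 3·x^3   ⇒   f'(x) = 9·x^2
  g(x) = ln(x + 1)   ⇒   g'(x) = 1/(x + 1)
  lim(x→0) f'(x)/g'(x) = lim(x→0) (9·x^2)/(1/(x + 1))
  = 0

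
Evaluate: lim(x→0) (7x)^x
This is an exponential indeterminate form.

For exponential indeterminate forms, take the natural log:
  Let L = lim(x→0) (7x)^x
  Then ln(L) = lim(x→0) [exponent × ln(base)]
  Evaluate using L'Hôpital or standard limits, then exponentiate.
  L = 1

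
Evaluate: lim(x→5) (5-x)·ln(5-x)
This is a 0·∞ indeterminate form.

Rewrite 0·∞ as a quotient (0/0 or ∞/∞ form), then apply L'Hôpital's rule:
  lim(x→5) (5-x)·ln(5-x) = 0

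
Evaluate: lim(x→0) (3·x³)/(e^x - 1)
This is a 0/0 indeterminate form.

Apply L'Hôpital's rule: differentiate numerator and denominator separately.
  f(x) = 3·x^3   ⇒   f'(x) = 9·x^2
  g(x) = e^(x) - 1   ⇒   g'(x) = e^(x)
  lim(x→0) f'(x)/g'(x) = lim(x→0) (9·x^2)/(e^(x))
  = 0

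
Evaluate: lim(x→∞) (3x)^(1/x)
This is an exponential indeterminate form.

For exponential indeterminate forms, take the natural log:
  Let L = lim(x→∞) (3x)^(1/x)
  Then ln(L) = lim(x→∞) [exponent × ln(base)]
  Evaluate using L'Hôpital or standard limits, then exponentiate.
  L = 1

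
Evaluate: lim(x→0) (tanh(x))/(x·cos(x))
This is a 0/0 indeterminate form.

Apply L'Hôpital's rule: differentiate numerator and denominator separately.
  f(x) = tanh(x)   ⇒   f'(x) = 1 - tanh(x)^2
  g(x) = x·cos(x)   ⇒   g'(x) = -x·sin(x) + cos(x)
  lim(x→0) f'(x)/g'(x) = lim(x→0) (1 - tanh(x)^2)/(-x·sin(x) + cos(x))
  = 1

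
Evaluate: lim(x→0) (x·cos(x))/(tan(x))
This is a 0/0 indeterminate form.

Apply L'Hôpital's rule: differentiate numerator and denominator separately.
  f(x) = x·cos(x)   ⇒   f'(x) = -x·sin(x) + cos(x)
  g(x) = tan(x)   ⇒   g'(x) = tan(x)^2 + 1
  lim(x→0) f'(x)/g'(x) = lim(x→0) (-x·sin(x) + cos(x))/(tan(x)^2 + 1)
  = 1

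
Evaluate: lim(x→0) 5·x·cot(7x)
This is a 0·∞ indeterminate form.

Rewrite 0·∞ as a quotient (0/0 or ∞/∞ form), then apply L'Hôpital's rule:
  lim(x→0) 5·x·cot(7x) = 5/7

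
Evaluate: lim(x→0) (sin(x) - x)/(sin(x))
This is a 0/0 indeterminate form.

Apply L'Hôpital's rule: differentiate numerator and denominator separately.
  f(x) = -x + sin(x)   ⇒   f'(x) = cos(x) - 1
  g(x) = sin(x)   ⇒   g'(x) = cos(x)
  lim(x→0) f'(x)/g'(x) = lim(x→0) (cos(x) - 1)/(cos(x))
  = 0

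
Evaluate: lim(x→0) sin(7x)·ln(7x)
This is a 0·∞ indeterminate form.

Rewrite 0·∞ as a quotient (0/0 or ∞/∞ form), then apply L'Hôpital's rule:
  lim(x→0) sin(7x)·ln(7x) = 0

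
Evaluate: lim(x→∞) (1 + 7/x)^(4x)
This is an exponential indeterminate form.

For exponential indeterminate forms, take the natural log:
  Let L = lim(x→∞) (1 + 7/x)^(4x)
  Then ln(L) = lim(x→∞) [exponent × ln(base)]
  Evaluate using L'Hôpital or standard limits, then exponentiate.
  L = e^(28)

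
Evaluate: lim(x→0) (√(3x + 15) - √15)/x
This is a standard limit.

Factor or rationalize the expression:
  lim(x→0) (√(3x + 15) - √15)/x = sqrt(15)/10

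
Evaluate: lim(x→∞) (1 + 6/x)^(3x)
This is an exponential indeterminate form.

For exponential indeterminate forms, take the natural log:
  Let L = lim(x→∞) (1 + 6/x)^(3x)
  Then ln(L) = lim(x→∞) [exponent × ln(base)]
  Evaluate using L'Hôpital or standard limits, then exponentiate.
  L = e^(18)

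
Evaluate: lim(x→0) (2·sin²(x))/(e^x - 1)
This is a 0/0 indeterminate form.

Apply L'Hôpital's rule: differentiate numerator and denominator separately.
  f(x) = 2·sin(x)^2   ⇒   f'(x) = 4·sin(x)·cos(x)
  g(x) = e^(x) - 1   ⇒   g'(x) = e^(x)
  lim(x→0) f'(x)/g'(x) = lim(x→0) (4·sin(x)·cos(x))/(e^(x))
  = 0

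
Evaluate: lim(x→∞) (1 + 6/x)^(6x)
This is an exponential indeterminate form.

For exponential indeterminate forms, take the natural log:
  Let L = lim(x→∞) (1 + 6/x)^(6x)
  Then ln(L) = lim(x→∞) [exponent × ln(base)]
  Evaluate using L'Hôpital or standard limits, then exponentiate.
  L = e^(36)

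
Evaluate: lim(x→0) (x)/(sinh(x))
This is a 0/0 indeterminate form.

Apply L'Hôpital's rule: differentiate numerator and denominator separately.
  f(x) = x   ⇒   f'(x) = 1
  g(x) = sinh(x)   ⇒   g'(x) = cosh(x)
  lim(x→0) f'(x)/g'(x) = lim(x→0) (1)/(cosh(x))
  = 1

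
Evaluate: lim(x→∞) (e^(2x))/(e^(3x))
This is an ∞/∞ indeterminate form.

Apply L'Hôpital's rule: differentiate numerator and denominator separately.
  f(x) = e^(2·x)   ⇒   f'(x) = 2·e^(2·x)
  g(x) = e^(3·x)   ⇒   g'(x) = 3·e^(3·x)
  lim(x→∞) f'(x)/g'(x) = lim(x→∞) (2·e^(2·x))/(3·e^(3·x))
  = 0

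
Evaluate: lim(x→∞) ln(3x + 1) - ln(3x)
This is an ∞-∞ indeterminate form.

Combine fractions or rationalize to convert ∞-∞ to 0/0 form:
  lim(x→∞) ln(3x + 1) - ln(3x) = 0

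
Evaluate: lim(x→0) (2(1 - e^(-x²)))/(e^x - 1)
This is a 0/0 indeterminate form.

Apply L'Hôpital's rule: differentiate numerator and denominator separately.
  f(x) = 2 - 2·e^(-x^2)   ⇒   f'(x) = 4·x·e^(-x^2)
  g(x) = e^(x) - 1   ⇒   g'(x) = e^(x)
  lim(x→0) f'(x)/g'(x) = lim(x→0) (4·x·e^(-x^2))/(e^(x))
  = 0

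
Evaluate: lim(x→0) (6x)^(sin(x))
This is an exponential indeterminate form.

For exponential indeterminate forms, take the natural log:
  Let L = lim(x→0) (6x)^(sin(x))
  Then ln(L) = lim(x→0) [exponent × ln(base)]
  Evaluate using L'Hôpital or standard limits, then exponentiate.
  L = 1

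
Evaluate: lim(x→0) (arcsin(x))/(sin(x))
This is a 0/0 indeterminate form.

Apply L'Hôpital's rule: differentiate numerator and denominator separately.
  f(x) = asin(x)   ⇒   f'(x) = 1/sqrt(1 - x^2)
  g(x) = sin(x)   ⇒   g'(x) = cos(x)
  lim(x→0) f'(x)/g'(x) = lim(x→0) (1/sqrt(1 - x^2))/(cos(x))
  = 1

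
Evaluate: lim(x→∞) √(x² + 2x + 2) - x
This is an ∞-∞ indeterminate form.

Combine fractions or rationalize to convert ∞-∞ to 0/0 form:
  lim(x→∞) √(x² + 2x + 2) - x = 1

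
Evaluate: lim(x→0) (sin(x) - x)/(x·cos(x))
This is a 0/0 indeterminate form.

Apply L'Hôpital's rule: differentiate numerator and denominator separately.
  f(x) = -x + sin(x)   ⇒   f'(x) = cos(x) - 1
  g(x) = x·cos(x)   ⇒   g'(x) = -x·sin(x) + cos(x)
  lim(x→0) f'(x)/g'(x) = lim(x→0) (cos(x) - 1)/(-x·sin(x) + cos(x))
  = 0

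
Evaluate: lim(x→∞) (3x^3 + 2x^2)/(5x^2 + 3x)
This is an ∞/∞ indeterminate form.

Apply L'Hôpital's rule: differentiate numerator and denominator separately.
  f(x) = 3·x^3 + 2·x^2   ⇒   f'(x) = 9·x^2 + 4·x
  g(x) = 5·x^2 + 3·x   ⇒   g'(x) = 10·x + 3
  lim(x→∞) f'(x)/g'(x) = lim(x→∞) (9·x^2 + 4·x)/(10·x + 3)
  = ∞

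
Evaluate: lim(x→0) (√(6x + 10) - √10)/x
This is a standard limit.

Factor or rationalize the expression:
  lim(x→0) (√(6x + 10) - √10)/x = 3·sqrt(10)/10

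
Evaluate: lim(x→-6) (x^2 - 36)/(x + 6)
This is a standard limit.

Factor or rationalize the expression:
  lim(x→-6) (x^2 - 36)/(x + 6) = -12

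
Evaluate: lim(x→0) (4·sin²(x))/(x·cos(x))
This is a 0/0 indeterminate form.

Apply L'Hôpital's rule: differentiate numerator and denominator separately.
  f(x) = 4·sin(x)^2   ⇒   f'(x) = 8·sin(x)·cos(x)
  g(x) = x·cos(x)   ⇒   g'(x) = -x·sin(x) + cos(x)
  lim(x→0) f'(x)/g'(x) = lim(x→0) (8·sin(x)·cos(x))/(-x·sin(x) + cos(x))
  = 0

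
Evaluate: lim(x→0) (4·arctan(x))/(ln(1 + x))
This is a 0/0 indeterminate form.

Apply L'Hôpital's rule: differentiate numerator and denominator separately.
  f(x) = 4·atan(x)   ⇒   f'(x) = 4/(x^2 + 1)
  g(x) = ln(x + 1)   ⇒   g'(x) = 1/(x + 1)
  lim(x→0) f'(x)/g'(x) = lim(x→0) (4/(x^2 + 1))/(1/(x + 1))
  = 4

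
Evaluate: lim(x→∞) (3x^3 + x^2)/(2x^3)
This is an ∞/∞ indeterminate form.

Apply L'Hôpital's rule: differentiate numerator and denominator separately.
  f(x) = 3·x^3 + x^2   ⇒   f'(x) = 9·x^2 + 2·x
  g(x) = 2·x^3   ⇒   g'(x) = 6·x^2
  lim(x→∞) f'(x)/g'(x) = lim(x→∞) (9·x^2 + 2·x)/(6·x^2)
  = 3/2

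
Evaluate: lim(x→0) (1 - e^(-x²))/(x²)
This is a 0/0 indeterminate form.

Apply L'Hôpital's rule: differentiate numerator and denominator separately.
  f(x) = 1 - e^(-x^2)   ⇒   f'(x) = 2·x·e^(-x^2)
  g(x) = x^2   ⇒   g'(x) = 2·x
  lim(x→0) f'(x)/g'(x) = lim(x→0) (2·x·e^(-x^2))/(2·x)
  = 1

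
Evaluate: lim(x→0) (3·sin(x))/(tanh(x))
This is a 0/0 indeterminate form.

Apply L'Hôpital's rule: differentiate numerator and denominator separately.
  f(x) = 3·sin(x)   ⇒   f'(x) = 3·cos(x)
  g(x) = tanh(x)   ⇒   g'(x) = 1 - tanh(x)^2
  lim(x→0) f'(x)/g'(x) = lim(x→0) (3·cos(x))/(1 - tanh(x)^2)
  = 3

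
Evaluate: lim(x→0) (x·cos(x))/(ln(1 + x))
This is a 0/0 indeterminate form.

Apply L'Hôpital's rule: differentiate numerator and denominator separately.
  f(x) = x·cos(x)   ⇒   f'(x) = -x·sin(x) + cos(x)
  g(x) = ln(x + 1)   ⇒   g'(x) = 1/(x + 1)
  lim(x→0) f'(x)/g'(x) = lim(x→0) (-x·sin(x) + cos(x))/(1/(x + 1))
  = 1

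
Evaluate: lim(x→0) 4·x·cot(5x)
This is a 0·∞ indeterminate form.

Rewrite 0·∞ as a quotient (0/0 or ∞/∞ form), then apply L'Hôpital's rule:
  lim(x→0) 4·x·cot(5x) = 4/5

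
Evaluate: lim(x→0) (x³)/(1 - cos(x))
This is a 0/0 indeterminate form.

Apply L'Hôpital's rule: differentiate numerator and denominator separately.
  f(x) = x^3   ⇒   f'(x) = 3·x^2
  g(x) = 1 - cos(x)   ⇒   g'(x) = sin(x)
  lim(x→0) f'(x)/g'(x) = lim(x→0) (3·x^2)/(sin(x))
  = 0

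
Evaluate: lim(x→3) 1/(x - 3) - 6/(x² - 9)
This is an ∞-∞ indeterminate form.

Combine fractions or rationalize to convert ∞-∞ to 0/0 form:
  lim(x→3) 1/(x - 3) - 6/(x² - 9) = 1/6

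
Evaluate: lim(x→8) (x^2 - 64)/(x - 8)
This is a standard limit.

Factor or rationalize the expression:
  lim(x→8) (x^2 - 64)/(x - 8) = 16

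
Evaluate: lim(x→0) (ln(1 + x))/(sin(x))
This is a 0/0 indeterminate form.

Apply L'Hôpital's rule: differentiate numerator and denominator separately.
  f(x) = ln(x + 1)   ⇒   f'(x) = 1/(x + 1)
  g(x) = sin(x)   ⇒   g'(x) = cos(x)
  lim(x→0) f'(x)/g'(x) = lim(x→0) (1/(x + 1))/(cos(x))
  = 1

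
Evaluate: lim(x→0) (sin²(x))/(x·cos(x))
This is a 0/0 indeterminate form.

Apply L'Hôpital's rule: differentiate numerator and denominator separately.
  f(x) = sin(x)^2   ⇒   f'(x) = 2·sin(x)·cos(x)
  g(x) = x·cos(x)   ⇒   g'(x) = -x·sin(x) + cos(x)
  lim(x→0) f'(x)/g'(x) = lim(x→0) (2·sin(x)·cos(x))/(-x·sin(x) + cos(x))
  = 0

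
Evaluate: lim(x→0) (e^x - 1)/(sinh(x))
This is a 0/0 indeterminate form.

Apply L'Hôpital's rule: differentiate numerator and denominator separately.
  f(x) = e^(x) - 1   ⇒   f'(x) = e^(x)
  g(x) = sinh(x)   ⇒   g'(x) = cosh(x)
  lim(x→0) f'(x)/g'(x) = lim(x→0) (e^(x))/(cosh(x))
  = 1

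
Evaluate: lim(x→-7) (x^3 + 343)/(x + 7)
This is a standard limit.

Factor or rationalize the expression:
  lim(x→-7) (x^3 + 343)/(x + 7) = 147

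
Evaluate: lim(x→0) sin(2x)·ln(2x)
This is a 0·∞ indeterminate form.

Rewrite 0·∞ as a quotient (0/0 or ∞/∞ form), then apply L'Hôpital's rule:
  lim(x→0) sin(2x)·ln(2x) = 0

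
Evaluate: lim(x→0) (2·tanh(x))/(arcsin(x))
This is a 0/0 indeterminate form.

Apply L'Hôpital's rule: differentiate numerator and denominator separately.
  f(x) = 2·tanh(x)   ⇒   f'(x) = 2 - 2·tanh(x)^2
  g(x) = asin(x)   ⇒   g'(x) = 1/sqrt(1 - x^2)
  lim(x→0) f'(x)/g'(x) = lim(x→0) (2 - 2·tanh(x)^2)/(1/sqrt(1 - x^2))
  = 2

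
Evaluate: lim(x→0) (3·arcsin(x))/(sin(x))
This is a 0/0 indeterminate form.

Apply L'Hôpital's rule: differentiate numerator and denominator separately.
  f(x) = 3·asin(x)   ⇒   f'(x) = 3/sqrt(1 - x^2)
  g(x) = sin(x)   ⇒   g'(x) = cos(x)
  lim(x→0) f'(x)/g'(x) = lim(x→0) (3/sqrt(1 - x^2))/(cos(x))
  = 3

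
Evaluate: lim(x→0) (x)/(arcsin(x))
This is a 0/0 indeterminate form.

Apply L'Hôpital's rule: differentiate numerator and denominator separately.
  f(x) = x   ⇒   f'(x) = 1
  g(x) = asin(x)   ⇒   g'(x) = 1/sqrt(1 - x^2)
  lim(x→0) f'(x)/g'(x) = lim(x→0) (1)/(1/sqrt(1 - x^2))
  = 1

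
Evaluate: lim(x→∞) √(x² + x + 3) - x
This is an ∞-∞ indeterminate form.

Combine fractions or rationalize to convert ∞-∞ to 0/0 form:
  lim(x→∞) √(x² + x + 3) - x = 1/2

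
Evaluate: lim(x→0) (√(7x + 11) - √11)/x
This is a standard limit.

Factor or rationalize the expression:
  lim(x→0) (√(7x + 11) - √11)/x = 7·sqrt(11)/22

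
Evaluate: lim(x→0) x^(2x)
This is an exponential indeterminate form.

For exponential indeterminate forms, take the natural log:
  Let L = lim(x→0) x^(2x)
  Then ln(L) = lim(x→0) [exponent × ln(base)]
  Evaluate using L'Hôpital or standard limits, then exponentiate.
  L = 1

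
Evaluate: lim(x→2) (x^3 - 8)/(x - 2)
This is a standard limit.

Factor or rationalize the expression:
  lim(x→2) (x^3 - 8)/(x - 2) = 12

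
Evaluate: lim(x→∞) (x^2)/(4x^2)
This is an ∞/∞ indeterminate form.

Apply L'Hôpital's rule: differentiate numerator and denominator separately.
  f(x) = x^2   ⇒   f'(x) = 2·x
  g(x) = 4·x^2   ⇒   g'(x) = 8·x
  lim(x→∞) f'(x)/g'(x) = lim(x→∞) (2·x)/(8·x)
  = 1/4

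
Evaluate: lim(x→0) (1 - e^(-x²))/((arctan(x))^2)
This is a 0/0 indeterminate form.

Apply L'Hôpital's rule: differentiate numerator and denominator separately.
  f(x) = 1 - e^(-x^2)   ⇒   f'(x) = 2·x·e^(-x^2)
  g(x) = atan(x)^2   ⇒   g'(x) = 2·atan(x)/(x^2 + 1)
  lim(x→0) f'(x)/g'(x) = lim(x→0) (2·x·e^(-x^2))/(2·atan(x)/(x^2 + 1))
  = 1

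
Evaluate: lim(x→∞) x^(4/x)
This is an exponential indeterminate form.

For exponential indeterminate forms, take the natural log:
  Let L = lim(x→∞) x^(4/x)
  Then ln(L) = lim(x→∞) [exponent × ln(base)]
  Evaluate using L'Hôpital or standard limits, then exponentiate.
  L = 1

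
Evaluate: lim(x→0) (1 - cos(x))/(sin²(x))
This is a 0/0 indeterminate form.

Apply L'Hôpital's rule: differentiate numerator and denominator separately.
  f(x) = 1 - cos(x)   ⇒   f'(x) = sin(x)
  g(x) = sin(x)^2   ⇒   g'(x) = 2·sin(x)·cos(x)
  lim(x→0) f'(x)/g'(x) = lim(x→0) (sin(x))/(2·sin(x)·cos(x))
  = 1/2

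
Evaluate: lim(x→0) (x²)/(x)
This is a 0/0 indeterminate form.

Apply L'Hôpital's rule: differentiate numerator and denominator separately.
  f(x) = x^2   ⇒   f'(x) = 2·x
  g(x) = x   ⇒   g'(x) = 1
  lim(x→0) f'(x)/g'(x) = lim(x→0) (2·x)/(1)
  = 0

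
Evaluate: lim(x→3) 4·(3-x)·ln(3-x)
This is a 0·∞ indeterminate form.

Rewrite 0·∞ as a quotient (0/0 or ∞/∞ form), then apply L'Hôpital's rule:
  lim(x→3) 4·(3-x)·ln(3-x) = 0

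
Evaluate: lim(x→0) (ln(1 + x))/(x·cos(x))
This is a 0/0 indeterminate form.

Apply L'Hôpital's rule: differentiate numerator and denominator separately.
  f(x) = ln(x + 1)   ⇒   f'(x) = 1/(x + 1)
  g(x) = x·cos(x)   ⇒   g'(x) = -x·sin(x) + cos(x)
  lim(x→0) f'(x)/g'(x) = lim(x→0) (1/(x + 1))/(-x·sin(x) + cos(x))
  = 1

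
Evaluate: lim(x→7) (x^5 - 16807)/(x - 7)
This is a standard limit.

Factor or rationalize the expression:
  lim(x→7) (x^5 - 16807)/(x - 7) = 12005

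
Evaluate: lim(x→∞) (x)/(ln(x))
This is an ∞/∞ indeterminate form.

Apply L'Hôpital's rule: differentiate numerator and denominator separately.
  f(x) = x   ⇒   f'(x) = 1
  g(x) = ln(x)   ⇒   g'(x) = 1/x
  lim(x→∞) f'(x)/g'(x) = lim(x→∞) (1)/(1/x)
  = ∞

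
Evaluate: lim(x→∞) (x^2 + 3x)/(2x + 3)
This is an ∞/∞ indeterminate form.

Apply L'Hôpital's rule: differentiate numerator and denominator separately.
  f(x) = x^2 + 3·x   ⇒   f'(x) = 2·x + 3
  g(x) = 2·x + 3   ⇒   g'(x) = 2
  lim(x→∞) f'(x)/g'(x) = lim(x→∞) (2·x + 3)/(2)
  = ∞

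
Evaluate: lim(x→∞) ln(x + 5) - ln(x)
This is an ∞-∞ indeterminate form.

Combine fractions or rationalize to convert ∞-∞ to 0/0 form:
  lim(x→∞) ln(x + 5) - ln(x) = 0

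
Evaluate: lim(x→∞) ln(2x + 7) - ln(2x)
This is an ∞-∞ indeterminate form.

Combine fractions or rationalize to convert ∞-∞ to 0/0 form:
  lim(x→∞) ln(2x + 7) - ln(2x) = 0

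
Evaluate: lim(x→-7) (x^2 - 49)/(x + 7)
This is a standard limit.

Factor or rationalize the expression:
  lim(x→-7) (x^2 - 49)/(x + 7) = -14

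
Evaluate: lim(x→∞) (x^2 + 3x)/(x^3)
This is an ∞/∞ indeterminate form.

Apply L'Hôpital's rule: differentiate numerator and denominator separately.
  f(x) = x^2 + 3·x   ⇒   f'(x) = 2·x + 3
  g(x) = x^3   ⇒   g'(x) = 3·x^2
  lim(x→∞) f'(x)/g'(x) = lim(x→∞) (2·x + 3)/(3·x^2)
  = 0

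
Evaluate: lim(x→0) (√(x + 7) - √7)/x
This is a standard limit.

Factor or rationalize the expression:
  lim(x→0) (√(x + 7) - √7)/x = sqrt(7)/14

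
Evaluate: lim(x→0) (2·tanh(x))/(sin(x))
This is a 0/0 indeterminate form.

Apply L'Hôpital's rule: differentiate numerator and denominator separately.
  f(x) = 2·tanh(x)   ⇒   f'(x) = 2 - 2·tanh(x)^2
  g(x) = sin(x)   ⇒   g'(x) = cos(x)
  lim(x→0) f'(x)/g'(x) = lim(x→0) (2 - 2·tanh(x)^2)/(cos(x))
  = 2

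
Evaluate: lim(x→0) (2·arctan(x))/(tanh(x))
This is a 0/0 indeterminate form.

Apply L'Hôpital's rule: differentiate numerator and denominator separately.
  f(x) = 2·atan(x)   ⇒   f'(x) = 2/(x^2 + 1)
  g(x) = tanh(x)   ⇒   g'(x) = 1 - tanh(x)^2
  lim(x→0) f'(x)/g'(x) = lim(x→0) (2/(x^2 + 1))/(1 - tanh(x)^2)
  = 2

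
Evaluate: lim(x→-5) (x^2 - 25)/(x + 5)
This is a standard limit.

Factor or rationalize the expression:
  lim(x→-5) (x^2 - 25)/(x + 5) = -10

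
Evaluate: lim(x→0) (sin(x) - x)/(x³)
This is a 0/0 indeterminate form.

Apply L'Hôpital's rule: differentiate numerator and denominator separately.
  f(x) = -x + sin(x)   ⇒   f'(x) = cos(x) - 1
  g(x) = x^3   ⇒   g'(x) = 3·x^2
  lim(x→0) f'(x)/g'(x) = lim(x→0) (cos(x) - 1)/(3·x^2)
  = -1/6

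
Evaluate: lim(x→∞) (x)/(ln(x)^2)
This is an ∞/∞ indeterminate form.

Apply L'Hôpital's rule: differentiate numerator and denominator separately.
  f(x) = x   ⇒   f'(x) = 1
  g(x) = ln(x)^2   ⇒   g'(x) = 2·ln(x)/x
  lim(x→∞) f'(x)/g'(x) = lim(x→∞) (1)/(2·ln(x)/x)
  = ∞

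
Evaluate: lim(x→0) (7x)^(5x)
This is an exponential indeterminate form.

For exponential indeterminate forms, take the natural log:
  Let L = lim(x→0) (7x)^(5x)
  Then ln(L) = lim(x→0) [exponent × ln(base)]
  Evaluate using L'Hôpital or standard limits, then exponentiate.
  L = 1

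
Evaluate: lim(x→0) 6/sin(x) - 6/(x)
This is an ∞-∞ indeterminate form.

Combine fractions or rationalize to convert ∞-∞ to 0/0 form:
  lim(x→0) 6/sin(x) - 6/(x) = 0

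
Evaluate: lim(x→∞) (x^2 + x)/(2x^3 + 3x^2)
This is an ∞/∞ indeterminate form.

Apply L'Hôpital's rule: differentiate numerator and denominator separately.
  f(x) = x^2 + x   ⇒   f'(x) = 2·x + 1
  g(x) = 2·x^3 + 3·x^2   ⇒   g'(x) = 6·x^2 + 6·x
  lim(x→∞) f'(x)/g'(x) = lim(x→∞) (2·x + 1)/(6·x^2 + 6·x)
  = 0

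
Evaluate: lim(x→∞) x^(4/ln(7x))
This is an exponential indeterminate form.

For exponential indeterminate forms, take the natural log:
  Let L = lim(x→∞) x^(4/ln(7x))
  Then ln(L) = lim(x→∞) [exponent × ln(base)]
  Evaluate using L'Hôpital or standard limits, then exponentiate.
  L = e^(4)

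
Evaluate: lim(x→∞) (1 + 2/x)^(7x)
This is an exponential indeterminate form.

For exponential indeterminate forms, take the natural log:
  Let L = lim(x→∞) (1 + 2/x)^(7x)
  Then ln(L) = lim(x→∞) [exponent × ln(base)]
  Evaluate using L'Hôpital or standard limits, then exponentiate.
  L = e^(14)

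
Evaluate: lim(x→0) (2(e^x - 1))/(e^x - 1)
This is a 0/0 indeterminate form.

Apply L'Hôpital's rule: differentiate numerator and denominator separately.
  f(x) = 2·e^(x) - 2   ⇒   f'(x) = 2·e^(x)
  g(x) = e^(x) - 1   ⇒   g'(x) = e^(x)
  lim(x→0) f'(x)/g'(x) = lim(x→0) (2·e^(x))/(e^(x))
  = 2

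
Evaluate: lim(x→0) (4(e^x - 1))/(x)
This is a 0/0 indeterminate form.

Apply L'Hôpital's rule: differentiate numerator and denominator separately.
  f(x) = 4·e^(x) - 4   ⇒   f'(x) = 4·e^(x)
  g(x) = x   ⇒   g'(x) = 1
  lim(x→0) f'(x)/g'(x) = lim(x→0) (4·e^(x))/(1)
  = 4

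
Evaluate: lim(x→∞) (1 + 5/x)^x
This is an exponential indeterminate form.

For exponential indeterminate forms, take the natural log:
  Let L = lim(x→∞) (1 + 5/x)^x
  Then ln(L) = lim(x→∞) [exponent × ln(base)]
  Evaluate using L'Hôpital or standard limits, then exponentiate.
  L = e^(5)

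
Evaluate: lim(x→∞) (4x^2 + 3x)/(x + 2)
This is an ∞/∞ indeterminate form.

Apply L'Hôpital's rule: differentiate numerator and denominator separately.
  f(x) = 4·x^2 + 3·x   ⇒   f'(x) = 8·x + 3
  g(x) = x + 2   ⇒   g'(x) = 1
  lim(x→∞) f'(x)/g'(x) = lim(x→∞) (8·x + 3)/(1)
  = ∞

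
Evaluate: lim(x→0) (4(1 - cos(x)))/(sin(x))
This is a 0/0 indeterminate form.

Apply L'Hôpital's rule: differentiate numerator and denominator separately.
  f(x) = 4 - 4·cos(x)   ⇒   f'(x) = 4·sin(x)
  g(x) = sin(x)   ⇒   g'(x) = cos(x)
  lim(x→0) f'(x)/g'(x) = lim(x→0) (4·sin(x))/(cos(x))
  = 0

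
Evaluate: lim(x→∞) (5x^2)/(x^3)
This is an ∞/∞ indeterminate form.

Apply L'Hôpital's rule: differentiate numerator and denominator separately.
  f(x) = 5·x^2   ⇒   f'(x) = 10·x
  g(x) = x^3   ⇒   g'(x) = 3·x^2
  lim(x→∞) f'(x)/g'(x) = lim(x→∞) (10·x)/(3·x^2)
  = 0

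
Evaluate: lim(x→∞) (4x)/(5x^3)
This is an ∞/∞ indeterminate form.

Apply L'Hôpital's rule: differentiate numerator and denominator separately.
  f(x) = 4·x   ⇒   f'(x) = 4
  g(x) = 5·x^3   ⇒   g'(x) = 15·x^2
  lim(x→∞) f'(x)/g'(x) = lim(x→∞) (4)/(15·x^2)
  = 0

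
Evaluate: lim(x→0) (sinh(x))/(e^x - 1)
This is a 0/0 indeterminate form.

Apply L'Hôpital's rule: differentiate numerator and denominator separately.
  f(x) = sinh(x)   ⇒   f'(x) = cosh(x)
  g(x) = e^(x) - 1   ⇒   g'(x) = e^(x)
  lim(x→0) f'(x)/g'(x) = lim(x→0) (cosh(x))/(e^(x))
  = 1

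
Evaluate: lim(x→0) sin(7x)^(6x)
This is an exponential indeterminate form.

For exponential indeterminate forms, take the natural log:
  Let L = lim(x→0) sin(7x)^(6x)
  Then ln(L) = lim(x→0) [exponent × ln(base)]
  Evaluate using L'Hôpital or standard limits, then exponentiate.
  L = 1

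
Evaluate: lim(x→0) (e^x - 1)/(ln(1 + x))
This is a 0/0 indeterminate form.

Apply L'Hôpital's rule: differentiate numerator and denominator separately.
  f(x) = e^(x) - 1   ⇒   f'(x) = e^(x)
  g(x) = ln(x + 1)   ⇒   g'(x) = 1/(x + 1)
  lim(x→0) f'(x)/g'(x) = lim(x→0) (e^(x))/(1/(x + 1))
  = 1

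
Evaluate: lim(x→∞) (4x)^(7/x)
This is an exponential indeterminate form.

For exponential indeterminate forms, take the natural log:
  Let L = lim(x→∞) (4x)^(7/x)
  Then ln(L) = lim(x→∞) [exponent × ln(base)]
  Evaluate using L'Hôpital or standard limits, then exponentiate.
  L = 1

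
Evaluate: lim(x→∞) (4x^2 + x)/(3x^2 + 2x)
This is an ∞/∞ indeterminate form.

Apply L'Hôpital's rule: differentiate numerator and denominator separately.
  f(x) = 4·x^2 + x   ⇒   f'(x) = 8·x + 1
  g(x) = 3·x^2 + 2·x   ⇒   g'(x) = 6·x + 2
  lim(x→∞) f'(x)/g'(x) = lim(x→∞) (8·x + 1)/(6·x + 2)
  = 4/3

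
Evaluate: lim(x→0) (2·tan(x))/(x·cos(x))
This is a 0/0 indeterminate form.

Apply L'Hôpital's rule: differentiate numerator and denominator separately.
  f(x) = 2·tan(x)   ⇒   f'(x) = 2·tan(x)^2 + 2
  g(x) = x·cos(x)   ⇒   g'(x) = -x·sin(x) + cos(x)
  lim(x→0) f'(x)/g'(x) = lim(x→0) (2·tan(x)^2 + 2)/(-x·sin(x) + cos(x))
  = 2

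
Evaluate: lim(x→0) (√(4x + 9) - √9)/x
This is a standard limit.

Factor or rationalize the expression:
  lim(x→0) (√(4x + 9) - √9)/x = 2/3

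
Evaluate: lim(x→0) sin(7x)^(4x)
This is an exponential indeterminate form.

For exponential indeterminate forms, take the natural log:
  Let L = lim(x→0) sin(7x)^(4x)
  Then ln(L) = lim(x→0) [exponent × ln(base)]
  Evaluate using L'Hôpital or standard limits, then exponentiate.
  L = 1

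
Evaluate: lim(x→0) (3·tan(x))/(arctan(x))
This is a 0/0 indeterminate form.

Apply L'Hôpital's rule: differentiate numerator and denominator separately.
  f(x) = 3·tan(x)   ⇒   f'(x) = 3·tan(x)^2 + 3
  g(x) = atan(x)   ⇒   g'(x) = 1/(x^2 + 1)
  lim(x→0) f'(x)/g'(x) = lim(x→0) (3·tan(x)^2 + 3)/(1/(x^2 + 1))
  = 3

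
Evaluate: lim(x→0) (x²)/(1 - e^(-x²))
This is a 0/0 indeterminate form.

Apply L'Hôpital's rule: differentiate numerator and denominator separately.
  f(x) = x^2   ⇒   f'(x) = 2·x
  g(x) = 1 - e^(-x^2)   ⇒   g'(x) = 2·x·e^(-x^2)
  lim(x→0) f'(x)/g'(x) = lim(x→0) (2·x)/(2·x·e^(-x^2))
  = 1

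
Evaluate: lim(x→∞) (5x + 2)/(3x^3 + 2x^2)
This is an ∞/∞ indeterminate form.

Apply L'Hôpital's rule: differentiate numerator and denominator separately.
  f(x) = 5·x + 2   ⇒   f'(x) = 5
  g(x) = 3·x^3 + 2·x^2   ⇒   g'(x) = 9·x^2 + 4·x
  lim(x→∞) f'(x)/g'(x) = lim(x→∞) (5)/(9·x^2 + 4·x)
  = 0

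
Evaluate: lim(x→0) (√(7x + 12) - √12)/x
This is a standard limit.

Factor or rationalize the expression:
  lim(x→0) (√(7x + 12) - √12)/x = 7·sqrt(3)/12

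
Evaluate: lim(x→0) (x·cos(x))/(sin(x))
This is a 0/0 indeterminate form.

Apply L'Hôpital's rule: differentiate numerator and denominator separately.
  f(x) = x·cos(x)   ⇒   f'(x) = -x·sin(x) + cos(x)
  g(x) = sin(x)   ⇒   g'(x) = cos(x)
  lim(x→0) f'(x)/g'(x) = lim(x→0) (-x·sin(x) + cos(x))/(cos(x))
  = 1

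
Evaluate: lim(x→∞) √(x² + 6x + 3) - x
This is an ∞-∞ indeterminate form.

Combine fractions or rationalize to convert ∞-∞ to 0/0 form:
  lim(x→∞) √(x² + 6x + 3) - x = 3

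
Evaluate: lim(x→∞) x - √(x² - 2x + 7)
This is an ∞-∞ indeterminate form.

Combine fractions or rationalize to convert ∞-∞ to 0/0 form:
  lim(x→∞) x - √(x² - 2x + 7) = 1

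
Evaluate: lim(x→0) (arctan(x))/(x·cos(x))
This is a 0/0 indeterminate form.

Apply L'Hôpital's rule: differentiate numerator and denominator separately.
  f(x) = atan(x)   ⇒   f'(x) = 1/(x^2 + 1)
  g(x) = x·cos(x)   ⇒   g'(x) = -x·sin(x) + cos(x)
  lim(x→0) f'(x)/g'(x) = lim(x→0) (1/(x^2 + 1))/(-x·sin(x) + cos(x))
  = 1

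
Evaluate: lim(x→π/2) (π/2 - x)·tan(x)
This is a 0·∞ indeterminate form.

Rewrite 0·∞ as a quotient (0/0 or ∞/∞ form), then apply L'Hôpital's rule:
  lim(x→π/2) (π/2 - x)·tan(x) = 1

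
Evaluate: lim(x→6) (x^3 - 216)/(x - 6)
This is a standard limit.

Factor or rationalize the expression:
  lim(x→6) (x^3 - 216)/(x - 6) = 108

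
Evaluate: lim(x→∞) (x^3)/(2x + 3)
This is an ∞/∞ indeterminate form.

Apply L'Hôpital's rule: differentiate numerator and denominator separately.
  f(x) = x^3   ⇒   f'(x) = 3·x^2
  g(x) = 2·x + 3   ⇒   g'(x) = 2
  lim(x→∞) f'(x)/g'(x) = lim(x→∞) (3·x^2)/(2)
  = ∞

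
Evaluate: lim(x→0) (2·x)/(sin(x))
This is a 0/0 indeterminate form.

Apply L'Hôpital's rule: differentiate numerator and denominator separately.
  f(x) = 2·x   ⇒   f'(x) = 2
  g(x) = sin(x)   ⇒   g'(x) = cos(x)
  lim(x→0) f'(x)/g'(x) = lim(x→0) (2)/(cos(x))
  = 2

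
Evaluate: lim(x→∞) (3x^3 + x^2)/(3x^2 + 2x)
This is an ∞/∞ indeterminate form.

Apply L'Hôpital's rule: differentiate numerator and denominator separately.
  f(x) = 3·x^3 + x^2   ⇒   f'(x) = 9·x^2 + 2·x
  g(x) = 3·x^2 + 2·x   ⇒   g'(x) = 6·x + 2
  lim(x→∞) f'(x)/g'(x) = lim(x→∞) (9·x^2 + 2·x)/(6·x + 2)
  = ∞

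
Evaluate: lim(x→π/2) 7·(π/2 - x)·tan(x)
This is a 0·∞ indeterminate form.

Rewrite 0·∞ as a quotient (0/0 or ∞/∞ form), then apply L'Hôpital's rule:
  lim(x→π/2) 7·(π/2 - x)·tan(x) = 7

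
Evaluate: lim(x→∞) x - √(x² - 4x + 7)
This is an ∞-∞ indeterminate form.

Combine fractions or rationalize to convert ∞-∞ to 0/0 form:
  lim(x→∞) x - √(x² - 4x + 7) = 2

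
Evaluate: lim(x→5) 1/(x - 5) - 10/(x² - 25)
This is an ∞-∞ indeterminate form.

Combine fractions or rationalize to convert ∞-∞ to 0/0 form:
  lim(x→5) 1/(x - 5) - 10/(x² - 25) = 1/10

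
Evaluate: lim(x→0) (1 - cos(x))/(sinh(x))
This is a 0/0 indeterminate form.

Apply L'Hôpital's rule: differentiate numerator and denominator separately.
  f(x) = 1 - cos(x)   ⇒   f'(x) = sin(x)
  g(x) = sinh(x)   ⇒   g'(x) = cosh(x)
  lim(x→0) f'(x)/g'(x) = lim(x→0) (sin(x))/(cosh(x))
  = 0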